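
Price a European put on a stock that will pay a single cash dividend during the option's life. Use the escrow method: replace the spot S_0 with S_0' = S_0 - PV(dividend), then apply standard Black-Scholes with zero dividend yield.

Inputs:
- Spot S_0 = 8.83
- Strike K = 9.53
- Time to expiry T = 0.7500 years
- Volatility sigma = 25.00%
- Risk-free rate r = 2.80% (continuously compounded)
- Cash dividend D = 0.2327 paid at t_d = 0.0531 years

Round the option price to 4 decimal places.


PV(D) = D * exp(-r * t_d) = 0.2327 * 0.99851430 = 0.23235428
S_0' = S_0 - PV(D) = 8.8300 - 0.23235428 = 8.59764572
d1 = (ln(S_0'/K) + (r + sigma^2/2)*T) / (sigma*sqrt(T)) = -0.27028678
d2 = d1 - sigma*sqrt(T) = -0.48679313
exp(-rT) = 0.97921896
N(-d1) = 0.60653018; N(-d2) = 0.68679753
P = K * exp(-rT) * N(-d2) - S_0' * N(-d1) = 9.5300 * 0.97921896 * 0.68679753 - 8.59764572 * 0.60653018 = 1.1944

Answer: Price = 1.1944


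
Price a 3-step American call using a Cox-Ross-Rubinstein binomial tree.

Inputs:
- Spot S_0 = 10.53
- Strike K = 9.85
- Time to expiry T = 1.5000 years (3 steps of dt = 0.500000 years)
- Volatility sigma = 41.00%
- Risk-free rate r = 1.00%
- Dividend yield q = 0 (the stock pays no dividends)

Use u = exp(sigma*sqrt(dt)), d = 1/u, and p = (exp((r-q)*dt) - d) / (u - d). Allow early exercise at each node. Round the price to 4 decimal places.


Answer: Price = V(0,0) = 2.5917

Derivation:
dt = T/N = 0.500000
u = exp(sigma*sqrt(dt)) = 1.336312; d = 1/u = 0.748328
p = (exp((r-q)*dt) - d) / (u - d) = 0.436550
Discount per step: exp(-r*dt) = 0.995012
Stock lattice S(k, i) with i counting down-moves:
  k=0: S(0,0) = 10.5300
  k=1: S(1,0) = 14.0714; S(1,1) = 7.8799
  k=2: S(2,0) = 18.8037; S(2,1) = 10.5300; S(2,2) = 5.8967
  k=3: S(3,0) = 25.1277; S(3,1) = 14.0714; S(3,2) = 7.8799; S(3,3) = 4.4127
Terminal payoffs V(N, i) = max(S_T - K, 0):
  V(3,0) = 15.277671; V(3,1) = 4.221368; V(3,2) = 0.000000; V(3,3) = 0.000000
Backward induction: V(k, i) = exp(-r*dt) * [p * V(k+1, i) + (1-p) * V(k+1, i+1)]; then take max(V_cont, immediate exercise) for American.
  V(2,0) = exp(-r*dt) * [p*15.277671 + (1-p)*4.221368] = 9.002869; exercise = 8.953742; V(2,0) = max -> 9.002869
  V(2,1) = exp(-r*dt) * [p*4.221368 + (1-p)*0.000000] = 1.833647; exercise = 0.680000; V(2,1) = max -> 1.833647
  V(2,2) = exp(-r*dt) * [p*0.000000 + (1-p)*0.000000] = 0.000000; exercise = 0.000000; V(2,2) = max -> 0.000000
  V(1,0) = exp(-r*dt) * [p*9.002869 + (1-p)*1.833647] = 4.938615; exercise = 4.221368; V(1,0) = max -> 4.938615
  V(1,1) = exp(-r*dt) * [p*1.833647 + (1-p)*0.000000] = 0.796486; exercise = 0.000000; V(1,1) = max -> 0.796486
  V(0,0) = exp(-r*dt) * [p*4.938615 + (1-p)*0.796486] = 2.591741; exercise = 0.680000; V(0,0) = max -> 2.591741


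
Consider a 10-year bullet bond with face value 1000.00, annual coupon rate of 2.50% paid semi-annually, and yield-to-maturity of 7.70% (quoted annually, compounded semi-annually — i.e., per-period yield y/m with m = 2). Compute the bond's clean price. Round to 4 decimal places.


Answer: Price = 641.9114

Derivation:
Coupon per period c = face * coupon_rate / m = 12.500000
Periods per year m = 2; per-period yield y/m = 0.038500
Number of cashflows N = 20
Cashflows (t years, CF_t, discount factor 1/(1+y/m)^(m*t), PV):
  t = 0.5000: CF_t = 12.500000, DF = 0.962927, PV = 12.036591
  t = 1.0000: CF_t = 12.500000, DF = 0.927229, PV = 11.590362
  t = 1.5000: CF_t = 12.500000, DF = 0.892854, PV = 11.160676
  t = 2.0000: CF_t = 12.500000, DF = 0.859754, PV = 10.746920
  t = 2.5000: CF_t = 12.500000, DF = 0.827880, PV = 10.348502
  t = 3.0000: CF_t = 12.500000, DF = 0.797188, PV = 9.964856
  t = 3.5000: CF_t = 12.500000, DF = 0.767635, PV = 9.595431
  t = 4.0000: CF_t = 12.500000, DF = 0.739176, PV = 9.239703
  t = 4.5000: CF_t = 12.500000, DF = 0.711773, PV = 8.897162
  t = 5.0000: CF_t = 12.500000, DF = 0.685386, PV = 8.567320
  t = 5.5000: CF_t = 12.500000, DF = 0.659977, PV = 8.249707
  t = 6.0000: CF_t = 12.500000, DF = 0.635509, PV = 7.943868
  t = 6.5000: CF_t = 12.500000, DF = 0.611949, PV = 7.649367
  t = 7.0000: CF_t = 12.500000, DF = 0.589263, PV = 7.365784
  t = 7.5000: CF_t = 12.500000, DF = 0.567417, PV = 7.092715
  t = 8.0000: CF_t = 12.500000, DF = 0.546381, PV = 6.829769
  t = 8.5000: CF_t = 12.500000, DF = 0.526126, PV = 6.576571
  t = 9.0000: CF_t = 12.500000, DF = 0.506621, PV = 6.332760
  t = 9.5000: CF_t = 12.500000, DF = 0.487839, PV = 6.097987
  t = 10.0000: CF_t = 1012.500000, DF = 0.469753, PV = 475.625373
Price P = sum_t PV_t = 641.911424


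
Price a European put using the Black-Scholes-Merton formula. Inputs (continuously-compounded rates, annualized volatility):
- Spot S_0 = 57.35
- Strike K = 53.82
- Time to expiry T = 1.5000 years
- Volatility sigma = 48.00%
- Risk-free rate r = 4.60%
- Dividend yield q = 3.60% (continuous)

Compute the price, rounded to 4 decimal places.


d1 = (ln(S/K) + (r - q + 0.5*sigma^2) * T) / (sigma * sqrt(T)) = 0.42751710
d2 = d1 - sigma * sqrt(T) = -0.16036044
exp(-rT) = 0.93332668; exp(-qT) = 0.94743211
P = K * exp(-rT) * N(-d2) - S_0 * exp(-qT) * N(-d1)
N(-d1) = 0.33450137; N(-d2) = 0.56370143
P = 53.8200 * 0.93332668 * 0.56370143 - 57.3500 * 0.94743211 * 0.33450137 = 10.1404

Answer: Price = 10.1404


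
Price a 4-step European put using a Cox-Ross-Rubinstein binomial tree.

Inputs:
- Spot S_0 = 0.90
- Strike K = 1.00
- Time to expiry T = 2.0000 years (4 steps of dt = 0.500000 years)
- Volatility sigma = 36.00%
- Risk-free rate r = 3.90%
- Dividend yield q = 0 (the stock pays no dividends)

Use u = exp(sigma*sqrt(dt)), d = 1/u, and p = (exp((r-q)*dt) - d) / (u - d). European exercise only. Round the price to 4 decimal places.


Answer: Price = V(0,0) = 0.1987

Derivation:
dt = T/N = 0.500000
u = exp(sigma*sqrt(dt)) = 1.289892; d = 1/u = 0.775259
p = (exp((r-q)*dt) - d) / (u - d) = 0.474965
Discount per step: exp(-r*dt) = 0.980689
Stock lattice S(k, i) with i counting down-moves:
  k=0: S(0,0) = 0.9000
  k=1: S(1,0) = 1.1609; S(1,1) = 0.6977
  k=2: S(2,0) = 1.4974; S(2,1) = 0.9000; S(2,2) = 0.5409
  k=3: S(3,0) = 1.9315; S(3,1) = 1.1609; S(3,2) = 0.6977; S(3,3) = 0.4194
  k=4: S(4,0) = 2.4915; S(4,1) = 1.4974; S(4,2) = 0.9000; S(4,3) = 0.5409; S(4,4) = 0.3251
Terminal payoffs V(N, i) = max(K - S_T, 0):
  V(4,0) = 0.000000; V(4,1) = 0.000000; V(4,2) = 0.100000; V(4,3) = 0.459076; V(4,4) = 0.674891
Backward induction: V(k, i) = exp(-r*dt) * [p * V(k+1, i) + (1-p) * V(k+1, i+1)].
  V(3,0) = exp(-r*dt) * [p*0.000000 + (1-p)*0.000000] = 0.000000
  V(3,1) = exp(-r*dt) * [p*0.000000 + (1-p)*0.100000] = 0.051490
  V(3,2) = exp(-r*dt) * [p*0.100000 + (1-p)*0.459076] = 0.282956
  V(3,3) = exp(-r*dt) * [p*0.459076 + (1-p)*0.674891] = 0.561333
  V(2,0) = exp(-r*dt) * [p*0.000000 + (1-p)*0.051490] = 0.026512
  V(2,1) = exp(-r*dt) * [p*0.051490 + (1-p)*0.282956] = 0.169676
  V(2,2) = exp(-r*dt) * [p*0.282956 + (1-p)*0.561333] = 0.420827
  V(1,0) = exp(-r*dt) * [p*0.026512 + (1-p)*0.169676] = 0.099715
  V(1,1) = exp(-r*dt) * [p*0.169676 + (1-p)*0.420827] = 0.295716
  V(0,0) = exp(-r*dt) * [p*0.099715 + (1-p)*0.295716] = 0.198710


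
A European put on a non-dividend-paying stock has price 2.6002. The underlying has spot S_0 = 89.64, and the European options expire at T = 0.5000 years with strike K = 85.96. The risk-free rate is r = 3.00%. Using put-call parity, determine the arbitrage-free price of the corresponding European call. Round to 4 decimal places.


Answer: Call price = 7.5600

Derivation:
Put-call parity: C - P = S_0 * exp(-qT) - K * exp(-rT).
S_0 * exp(-qT) = 89.6400 * 1.00000000 = 89.64000000
K * exp(-rT) = 85.9600 * 0.98511194 = 84.68022233
C = P + S*exp(-qT) - K*exp(-rT)
C = 2.6002 + 89.64000000 - 84.68022233 = 7.5600


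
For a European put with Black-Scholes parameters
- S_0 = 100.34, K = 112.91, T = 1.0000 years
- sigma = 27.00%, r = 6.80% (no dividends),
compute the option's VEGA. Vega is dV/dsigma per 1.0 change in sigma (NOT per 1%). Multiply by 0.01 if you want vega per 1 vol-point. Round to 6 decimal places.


d1 = -0.0502837857; d2 = -0.3202837857
phi(d1) = 0.3984382445; exp(-qT) = 1.0000000000; exp(-rT) = 0.9342604736
Vega = S * exp(-qT) * phi(d1) * sqrt(T) = 100.3400 * 1.0000000000 * 0.3984382445 * 1.0000000000 = 39.979293

Answer: Vega = 39.979293


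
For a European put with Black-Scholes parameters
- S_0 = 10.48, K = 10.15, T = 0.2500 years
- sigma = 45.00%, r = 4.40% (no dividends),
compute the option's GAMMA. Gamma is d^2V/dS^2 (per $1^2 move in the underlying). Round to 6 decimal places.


Answer: Gamma = 0.161567

Derivation:
d1 = 0.3035887707; d2 = 0.0785887707
phi(d1) = 0.3809749690; exp(-qT) = 1.0000000000; exp(-rT) = 0.9890602788
Gamma = exp(-qT) * phi(d1) / (S * sigma * sqrt(T)) = 1.0000000000 * 0.3809749690 / (10.4800 * 0.4500 * 0.5000000000) = 0.161567


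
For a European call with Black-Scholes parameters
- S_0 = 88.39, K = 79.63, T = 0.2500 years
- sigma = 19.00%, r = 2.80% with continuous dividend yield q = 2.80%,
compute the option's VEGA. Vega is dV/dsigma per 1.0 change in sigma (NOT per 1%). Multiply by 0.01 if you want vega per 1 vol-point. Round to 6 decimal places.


Answer: Vega = 9.078321

Derivation:
d1 = 1.1461098400; d2 = 1.0511098400
phi(d1) = 0.2068580611; exp(-qT) = 0.9930244429; exp(-rT) = 0.9930244429
Vega = S * exp(-qT) * phi(d1) * sqrt(T) = 88.3900 * 0.9930244429 * 0.2068580611 * 0.5000000000 = 9.078321


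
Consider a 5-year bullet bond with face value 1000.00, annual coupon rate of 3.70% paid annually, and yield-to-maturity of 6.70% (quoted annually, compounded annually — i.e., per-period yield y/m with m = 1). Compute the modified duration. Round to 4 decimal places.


Answer: Modified duration = 4.3376

Derivation:
Coupon per period c = face * coupon_rate / m = 37.000000
Periods per year m = 1; per-period yield y/m = 0.067000
Number of cashflows N = 5
Cashflows (t years, CF_t, discount factor 1/(1+y/m)^(m*t), PV):
  t = 1.0000: CF_t = 37.000000, DF = 0.937207, PV = 34.676664
  t = 2.0000: CF_t = 37.000000, DF = 0.878357, PV = 32.499216
  t = 3.0000: CF_t = 37.000000, DF = 0.823203, PV = 30.458497
  t = 4.0000: CF_t = 37.000000, DF = 0.771511, PV = 28.545920
  t = 5.0000: CF_t = 1037.000000, DF = 0.723066, PV = 749.819377
Price P = sum_t PV_t = 875.999673
First compute Macaulay numerator sum_t t * PV_t:
  t * PV_t at t = 1.0000: 34.676664
  t * PV_t at t = 2.0000: 64.998432
  t * PV_t at t = 3.0000: 91.375490
  t * PV_t at t = 4.0000: 114.183681
  t * PV_t at t = 5.0000: 3749.096884
Macaulay duration D = 4054.331151 / 875.999673 = 4.628234
Modified duration = D / (1 + y/m) = 4.628234 / (1 + 0.067000) = 4.337614


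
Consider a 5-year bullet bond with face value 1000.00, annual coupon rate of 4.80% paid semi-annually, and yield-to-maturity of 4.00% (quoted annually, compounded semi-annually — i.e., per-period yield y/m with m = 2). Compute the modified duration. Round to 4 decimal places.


Coupon per period c = face * coupon_rate / m = 24.000000
Periods per year m = 2; per-period yield y/m = 0.020000
Number of cashflows N = 10
Cashflows (t years, CF_t, discount factor 1/(1+y/m)^(m*t), PV):
  t = 0.5000: CF_t = 24.000000, DF = 0.980392, PV = 23.529412
  t = 1.0000: CF_t = 24.000000, DF = 0.961169, PV = 23.068051
  t = 1.5000: CF_t = 24.000000, DF = 0.942322, PV = 22.615736
  t = 2.0000: CF_t = 24.000000, DF = 0.923845, PV = 22.172290
  t = 2.5000: CF_t = 24.000000, DF = 0.905731, PV = 21.737539
  t = 3.0000: CF_t = 24.000000, DF = 0.887971, PV = 21.311313
  t = 3.5000: CF_t = 24.000000, DF = 0.870560, PV = 20.893444
  t = 4.0000: CF_t = 24.000000, DF = 0.853490, PV = 20.483769
  t = 4.5000: CF_t = 24.000000, DF = 0.836755, PV = 20.082126
  t = 5.0000: CF_t = 1024.000000, DF = 0.820348, PV = 840.036659
Price P = sum_t PV_t = 1035.930340
First compute Macaulay numerator sum_t t * PV_t:
  t * PV_t at t = 0.5000: 11.764706
  t * PV_t at t = 1.0000: 23.068051
  t * PV_t at t = 1.5000: 33.923604
  t * PV_t at t = 2.0000: 44.344580
  t * PV_t at t = 2.5000: 54.343849
  t * PV_t at t = 3.0000: 63.933940
  t * PV_t at t = 3.5000: 73.127055
  t * PV_t at t = 4.0000: 81.935076
  t * PV_t at t = 4.5000: 90.369569
  t * PV_t at t = 5.0000: 4200.183295
Macaulay duration D = 4676.993724 / 1035.930340 = 4.514776
Modified duration = D / (1 + y/m) = 4.514776 / (1 + 0.020000) = 4.426251

Answer: Modified duration = 4.4263


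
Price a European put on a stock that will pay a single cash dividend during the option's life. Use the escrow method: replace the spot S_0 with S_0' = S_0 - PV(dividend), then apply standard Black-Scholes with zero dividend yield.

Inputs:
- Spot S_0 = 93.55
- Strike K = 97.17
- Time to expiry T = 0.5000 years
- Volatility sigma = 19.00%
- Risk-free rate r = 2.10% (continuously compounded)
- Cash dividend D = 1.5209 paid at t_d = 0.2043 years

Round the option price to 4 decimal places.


PV(D) = D * exp(-r * t_d) = 1.5209 * 0.99571889 = 1.51438886
S_0' = S_0 - PV(D) = 93.5500 - 1.51438886 = 92.03561114
d1 = (ln(S_0'/K) + (r + sigma^2/2)*T) / (sigma*sqrt(T)) = -0.25873738
d2 = d1 - sigma*sqrt(T) = -0.39308767
exp(-rT) = 0.98955493
N(-d1) = 0.60208106; N(-d2) = 0.65287264
P = K * exp(-rT) * N(-d2) - S_0' * N(-d1) = 97.1700 * 0.98955493 * 0.65287264 - 92.03561114 * 0.60208106 = 7.3641

Answer: Price = 7.3641


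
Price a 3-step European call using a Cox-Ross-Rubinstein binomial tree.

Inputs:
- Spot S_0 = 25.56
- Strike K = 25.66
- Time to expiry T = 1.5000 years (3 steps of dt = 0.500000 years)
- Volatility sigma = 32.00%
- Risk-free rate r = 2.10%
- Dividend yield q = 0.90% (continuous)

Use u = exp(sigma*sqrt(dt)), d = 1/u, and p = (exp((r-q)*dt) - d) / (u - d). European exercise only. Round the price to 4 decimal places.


Answer: Price = V(0,0) = 4.3911

Derivation:
dt = T/N = 0.500000
u = exp(sigma*sqrt(dt)) = 1.253919; d = 1/u = 0.797499
p = (exp((r-q)*dt) - d) / (u - d) = 0.456857
Discount per step: exp(-r*dt) = 0.989555
Stock lattice S(k, i) with i counting down-moves:
  k=0: S(0,0) = 25.5600
  k=1: S(1,0) = 32.0502; S(1,1) = 20.3841
  k=2: S(2,0) = 40.1883; S(2,1) = 25.5600; S(2,2) = 16.2563
  k=3: S(3,0) = 50.3929; S(3,1) = 32.0502; S(3,2) = 20.3841; S(3,3) = 12.9644
Terminal payoffs V(N, i) = max(S_T - K, 0):
  V(3,0) = 24.732943; V(3,1) = 6.390180; V(3,2) = 0.000000; V(3,3) = 0.000000
Backward induction: V(k, i) = exp(-r*dt) * [p * V(k+1, i) + (1-p) * V(k+1, i+1)].
  V(2,0) = exp(-r*dt) * [p*24.732943 + (1-p)*6.390180] = 14.615922
  V(2,1) = exp(-r*dt) * [p*6.390180 + (1-p)*0.000000] = 2.888904
  V(2,2) = exp(-r*dt) * [p*0.000000 + (1-p)*0.000000] = 0.000000
  V(1,0) = exp(-r*dt) * [p*14.615922 + (1-p)*2.888904] = 8.160338
  V(1,1) = exp(-r*dt) * [p*2.888904 + (1-p)*0.000000] = 1.306030
  V(0,0) = exp(-r*dt) * [p*8.160338 + (1-p)*1.306030] = 4.391118


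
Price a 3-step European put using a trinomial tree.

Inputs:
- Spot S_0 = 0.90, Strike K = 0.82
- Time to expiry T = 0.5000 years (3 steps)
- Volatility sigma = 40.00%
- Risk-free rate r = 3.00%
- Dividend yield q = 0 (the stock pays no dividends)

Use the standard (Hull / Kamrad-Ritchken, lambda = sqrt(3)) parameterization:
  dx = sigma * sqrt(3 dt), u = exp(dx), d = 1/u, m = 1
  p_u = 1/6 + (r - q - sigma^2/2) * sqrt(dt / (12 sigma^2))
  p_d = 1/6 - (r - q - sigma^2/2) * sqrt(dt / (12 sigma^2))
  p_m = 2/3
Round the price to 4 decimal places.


dt = T/N = 0.166667; dx = sigma*sqrt(3*dt) = 0.282843
u = exp(dx) = 1.326896; d = 1/u = 0.753638
p_u = 0.151935, p_m = 0.666667, p_d = 0.181398
Discount per step: exp(-r*dt) = 0.995012
Stock lattice S(k, j) with j the centered position index:
  k=0: S(0,+0) = 0.9000
  k=1: S(1,-1) = 0.6783; S(1,+0) = 0.9000; S(1,+1) = 1.1942
  k=2: S(2,-2) = 0.5112; S(2,-1) = 0.6783; S(2,+0) = 0.9000; S(2,+1) = 1.1942; S(2,+2) = 1.5846
  k=3: S(3,-3) = 0.3852; S(3,-2) = 0.5112; S(3,-1) = 0.6783; S(3,+0) = 0.9000; S(3,+1) = 1.1942; S(3,+2) = 1.5846; S(3,+3) = 2.1026
Terminal payoffs V(N, j) = max(K - S_T, 0):
  V(3,-3) = 0.434760; V(3,-2) = 0.308826; V(3,-1) = 0.141726; V(3,+0) = 0.000000; V(3,+1) = 0.000000; V(3,+2) = 0.000000; V(3,+3) = 0.000000
Backward induction: V(k, j) = exp(-r*dt) * [p_u * V(k+1, j+1) + p_m * V(k+1, j) + p_d * V(k+1, j-1)]
  V(2,-2) = exp(-r*dt) * [p_u*0.141726 + p_m*0.308826 + p_d*0.434760] = 0.304754
  V(2,-1) = exp(-r*dt) * [p_u*0.000000 + p_m*0.141726 + p_d*0.308826] = 0.149754
  V(2,+0) = exp(-r*dt) * [p_u*0.000000 + p_m*0.000000 + p_d*0.141726] = 0.025581
  V(2,+1) = exp(-r*dt) * [p_u*0.000000 + p_m*0.000000 + p_d*0.000000] = 0.000000
  V(2,+2) = exp(-r*dt) * [p_u*0.000000 + p_m*0.000000 + p_d*0.000000] = 0.000000
  V(1,-1) = exp(-r*dt) * [p_u*0.025581 + p_m*0.149754 + p_d*0.304754] = 0.158211
  V(1,+0) = exp(-r*dt) * [p_u*0.000000 + p_m*0.025581 + p_d*0.149754] = 0.043998
  V(1,+1) = exp(-r*dt) * [p_u*0.000000 + p_m*0.000000 + p_d*0.025581] = 0.004617
  V(0,+0) = exp(-r*dt) * [p_u*0.004617 + p_m*0.043998 + p_d*0.158211] = 0.058440

Answer: Price = V(0,0) = 0.0584


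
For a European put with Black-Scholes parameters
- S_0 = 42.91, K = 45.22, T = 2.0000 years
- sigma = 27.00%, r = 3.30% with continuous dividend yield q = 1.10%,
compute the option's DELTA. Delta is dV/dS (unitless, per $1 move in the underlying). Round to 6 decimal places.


Answer: Delta = -0.423544

Derivation:
d1 = 0.1688294231; d2 = -0.2130082388
phi(d1) = 0.3932970028; exp(-qT) = 0.9782402351; exp(-rT) = 0.9361308643
N(-d1) = 0.4329654071
Delta = -exp(-qT) * N(-d1) = -0.9782402351 * 0.4329654071 = -0.423544


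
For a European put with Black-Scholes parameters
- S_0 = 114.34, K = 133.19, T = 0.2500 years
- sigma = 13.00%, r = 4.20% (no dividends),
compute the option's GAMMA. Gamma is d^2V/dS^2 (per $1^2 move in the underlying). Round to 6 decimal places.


Answer: Gamma = 0.005280

Derivation:
d1 = -2.1536571443; d2 = -2.2186571443
phi(d1) = 0.0392400221; exp(-qT) = 1.0000000000; exp(-rT) = 0.9895549326
Gamma = exp(-qT) * phi(d1) / (S * sigma * sqrt(T)) = 1.0000000000 * 0.0392400221 / (114.3400 * 0.1300 * 0.5000000000) = 0.005280


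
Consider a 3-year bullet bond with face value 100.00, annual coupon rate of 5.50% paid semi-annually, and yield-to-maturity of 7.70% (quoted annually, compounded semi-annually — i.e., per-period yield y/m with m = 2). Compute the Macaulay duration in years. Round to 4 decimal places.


Coupon per period c = face * coupon_rate / m = 2.750000
Periods per year m = 2; per-period yield y/m = 0.038500
Number of cashflows N = 6
Cashflows (t years, CF_t, discount factor 1/(1+y/m)^(m*t), PV):
  t = 0.5000: CF_t = 2.750000, DF = 0.962927, PV = 2.648050
  t = 1.0000: CF_t = 2.750000, DF = 0.927229, PV = 2.549880
  t = 1.5000: CF_t = 2.750000, DF = 0.892854, PV = 2.455349
  t = 2.0000: CF_t = 2.750000, DF = 0.859754, PV = 2.364322
  t = 2.5000: CF_t = 2.750000, DF = 0.827880, PV = 2.276671
  t = 3.0000: CF_t = 102.750000, DF = 0.797188, PV = 81.911113
Price P = sum_t PV_t = 94.205384
Macaulay numerator sum_t t * PV_t:
  t * PV_t at t = 0.5000: 1.324025
  t * PV_t at t = 1.0000: 2.549880
  t * PV_t at t = 1.5000: 3.683023
  t * PV_t at t = 2.0000: 4.728645
  t * PV_t at t = 2.5000: 5.691676
  t * PV_t at t = 3.0000: 245.733338
Macaulay duration D = (sum_t t * PV_t) / P = 263.710587 / 94.205384 = 2.799315

Answer: Macaulay duration = 2.7993 years


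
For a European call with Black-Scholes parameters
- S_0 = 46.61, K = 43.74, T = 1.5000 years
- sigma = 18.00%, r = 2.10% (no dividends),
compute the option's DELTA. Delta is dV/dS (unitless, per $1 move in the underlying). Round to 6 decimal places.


Answer: Delta = 0.705881

Derivation:
d1 = 0.5413920978; d2 = 0.3209380210
phi(d1) = 0.3445585540; exp(-qT) = 1.0000000000; exp(-rT) = 0.9689909565
N(d1) = 0.7058813236
Delta = exp(-qT) * N(d1) = 1.0000000000 * 0.7058813236 = 0.705881


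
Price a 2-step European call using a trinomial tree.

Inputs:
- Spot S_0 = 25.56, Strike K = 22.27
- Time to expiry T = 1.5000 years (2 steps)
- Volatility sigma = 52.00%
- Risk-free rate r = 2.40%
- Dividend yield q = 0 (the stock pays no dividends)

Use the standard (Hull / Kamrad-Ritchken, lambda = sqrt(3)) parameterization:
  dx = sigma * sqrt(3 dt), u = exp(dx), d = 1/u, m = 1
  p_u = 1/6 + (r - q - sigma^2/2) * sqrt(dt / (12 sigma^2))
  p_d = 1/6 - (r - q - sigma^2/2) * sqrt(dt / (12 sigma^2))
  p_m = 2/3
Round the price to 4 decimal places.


Answer: Price = V(0,0) = 7.6731

Derivation:
dt = T/N = 0.750000; dx = sigma*sqrt(3*dt) = 0.780000
u = exp(dx) = 2.181472; d = 1/u = 0.458406
p_u = 0.113205, p_m = 0.666667, p_d = 0.220128
Discount per step: exp(-r*dt) = 0.982161
Stock lattice S(k, j) with j the centered position index:
  k=0: S(0,+0) = 25.5600
  k=1: S(1,-1) = 11.7169; S(1,+0) = 25.5600; S(1,+1) = 55.7584
  k=2: S(2,-2) = 5.3711; S(2,-1) = 11.7169; S(2,+0) = 25.5600; S(2,+1) = 55.7584; S(2,+2) = 121.6355
Terminal payoffs V(N, j) = max(S_T - K, 0):
  V(2,-2) = 0.000000; V(2,-1) = 0.000000; V(2,+0) = 3.290000; V(2,+1) = 33.488431; V(2,+2) = 99.365471
Backward induction: V(k, j) = exp(-r*dt) * [p_u * V(k+1, j+1) + p_m * V(k+1, j) + p_d * V(k+1, j-1)]
  V(1,-1) = exp(-r*dt) * [p_u*3.290000 + p_m*0.000000 + p_d*0.000000] = 0.365801
  V(1,+0) = exp(-r*dt) * [p_u*33.488431 + p_m*3.290000 + p_d*0.000000] = 5.877640
  V(1,+1) = exp(-r*dt) * [p_u*99.365471 + p_m*33.488431 + p_d*3.290000] = 33.686673
  V(0,+0) = exp(-r*dt) * [p_u*33.686673 + p_m*5.877640 + p_d*0.365801] = 7.673088


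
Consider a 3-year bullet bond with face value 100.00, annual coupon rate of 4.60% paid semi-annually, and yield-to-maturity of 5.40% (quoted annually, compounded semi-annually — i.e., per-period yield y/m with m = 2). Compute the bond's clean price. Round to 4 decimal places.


Coupon per period c = face * coupon_rate / m = 2.300000
Periods per year m = 2; per-period yield y/m = 0.027000
Number of cashflows N = 6
Cashflows (t years, CF_t, discount factor 1/(1+y/m)^(m*t), PV):
  t = 0.5000: CF_t = 2.300000, DF = 0.973710, PV = 2.239533
  t = 1.0000: CF_t = 2.300000, DF = 0.948111, PV = 2.180655
  t = 1.5000: CF_t = 2.300000, DF = 0.923185, PV = 2.123325
  t = 2.0000: CF_t = 2.300000, DF = 0.898914, PV = 2.067503
  t = 2.5000: CF_t = 2.300000, DF = 0.875282, PV = 2.013148
  t = 3.0000: CF_t = 102.300000, DF = 0.852270, PV = 87.187248
Price P = sum_t PV_t = 97.811411

Answer: Price = 97.8114


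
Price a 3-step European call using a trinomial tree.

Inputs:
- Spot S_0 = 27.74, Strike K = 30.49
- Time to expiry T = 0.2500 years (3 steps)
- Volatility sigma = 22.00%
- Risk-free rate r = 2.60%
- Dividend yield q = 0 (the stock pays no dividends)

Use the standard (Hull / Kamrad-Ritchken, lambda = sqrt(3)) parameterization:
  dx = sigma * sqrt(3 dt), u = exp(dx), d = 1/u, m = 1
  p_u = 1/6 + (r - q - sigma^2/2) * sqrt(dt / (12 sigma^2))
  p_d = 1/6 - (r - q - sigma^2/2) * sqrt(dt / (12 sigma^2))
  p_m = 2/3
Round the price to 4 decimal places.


dt = T/N = 0.083333; dx = sigma*sqrt(3*dt) = 0.110000
u = exp(dx) = 1.116278; d = 1/u = 0.895834
p_u = 0.167348, p_m = 0.666667, p_d = 0.165985
Discount per step: exp(-r*dt) = 0.997836
Stock lattice S(k, j) with j the centered position index:
  k=0: S(0,+0) = 27.7400
  k=1: S(1,-1) = 24.8504; S(1,+0) = 27.7400; S(1,+1) = 30.9656
  k=2: S(2,-2) = 22.2619; S(2,-1) = 24.8504; S(2,+0) = 27.7400; S(2,+1) = 30.9656; S(2,+2) = 34.5662
  k=3: S(3,-3) = 19.9429; S(3,-2) = 22.2619; S(3,-1) = 24.8504; S(3,+0) = 27.7400; S(3,+1) = 30.9656; S(3,+2) = 34.5662; S(3,+3) = 38.5855
Terminal payoffs V(N, j) = max(S_T - K, 0):
  V(3,-3) = 0.000000; V(3,-2) = 0.000000; V(3,-1) = 0.000000; V(3,+0) = 0.000000; V(3,+1) = 0.475554; V(3,+2) = 4.076169; V(3,+3) = 8.095456
Backward induction: V(k, j) = exp(-r*dt) * [p_u * V(k+1, j+1) + p_m * V(k+1, j) + p_d * V(k+1, j-1)]
  V(2,-2) = exp(-r*dt) * [p_u*0.000000 + p_m*0.000000 + p_d*0.000000] = 0.000000
  V(2,-1) = exp(-r*dt) * [p_u*0.000000 + p_m*0.000000 + p_d*0.000000] = 0.000000
  V(2,+0) = exp(-r*dt) * [p_u*0.475554 + p_m*0.000000 + p_d*0.000000] = 0.079411
  V(2,+1) = exp(-r*dt) * [p_u*4.076169 + p_m*0.475554 + p_d*0.000000] = 0.997014
  V(2,+2) = exp(-r*dt) * [p_u*8.095456 + p_m*4.076169 + p_d*0.475554] = 4.142158
  V(1,-1) = exp(-r*dt) * [p_u*0.079411 + p_m*0.000000 + p_d*0.000000] = 0.013261
  V(1,+0) = exp(-r*dt) * [p_u*0.997014 + p_m*0.079411 + p_d*0.000000] = 0.219314
  V(1,+1) = exp(-r*dt) * [p_u*4.142158 + p_m*0.997014 + p_d*0.079411] = 1.368073
  V(0,+0) = exp(-r*dt) * [p_u*1.368073 + p_m*0.219314 + p_d*0.013261] = 0.376538

Answer: Price = V(0,0) = 0.3765


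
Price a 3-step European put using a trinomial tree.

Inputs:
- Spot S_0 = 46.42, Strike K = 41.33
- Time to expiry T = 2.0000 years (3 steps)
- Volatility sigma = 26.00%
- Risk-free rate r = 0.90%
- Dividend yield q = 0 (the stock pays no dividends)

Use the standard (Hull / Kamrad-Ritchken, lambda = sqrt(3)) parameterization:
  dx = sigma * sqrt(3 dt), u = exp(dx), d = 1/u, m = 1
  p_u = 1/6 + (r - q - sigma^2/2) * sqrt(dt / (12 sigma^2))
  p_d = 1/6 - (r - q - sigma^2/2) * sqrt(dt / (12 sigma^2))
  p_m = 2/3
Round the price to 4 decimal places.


Answer: Price = V(0,0) = 3.9298

Derivation:
dt = T/N = 0.666667; dx = sigma*sqrt(3*dt) = 0.367696
u = exp(dx) = 1.444402; d = 1/u = 0.692328
p_u = 0.144184, p_m = 0.666667, p_d = 0.189149
Discount per step: exp(-r*dt) = 0.994018
Stock lattice S(k, j) with j the centered position index:
  k=0: S(0,+0) = 46.4200
  k=1: S(1,-1) = 32.1379; S(1,+0) = 46.4200; S(1,+1) = 67.0491
  k=2: S(2,-2) = 22.2499; S(2,-1) = 32.1379; S(2,+0) = 46.4200; S(2,+1) = 67.0491; S(2,+2) = 96.8459
  k=3: S(3,-3) = 15.4043; S(3,-2) = 22.2499; S(3,-1) = 32.1379; S(3,+0) = 46.4200; S(3,+1) = 67.0491; S(3,+2) = 96.8459; S(3,+3) = 139.8845
Terminal payoffs V(N, j) = max(K - S_T, 0):
  V(3,-3) = 25.925744; V(3,-2) = 19.080059; V(3,-1) = 9.192137; V(3,+0) = 0.000000; V(3,+1) = 0.000000; V(3,+2) = 0.000000; V(3,+3) = 0.000000
Backward induction: V(k, j) = exp(-r*dt) * [p_u * V(k+1, j+1) + p_m * V(k+1, j) + p_d * V(k+1, j-1)]
  V(2,-2) = exp(-r*dt) * [p_u*9.192137 + p_m*19.080059 + p_d*25.925744] = 18.835876
  V(2,-1) = exp(-r*dt) * [p_u*0.000000 + p_m*9.192137 + p_d*19.080059] = 9.678819
  V(2,+0) = exp(-r*dt) * [p_u*0.000000 + p_m*0.000000 + p_d*9.192137] = 1.728283
  V(2,+1) = exp(-r*dt) * [p_u*0.000000 + p_m*0.000000 + p_d*0.000000] = 0.000000
  V(2,+2) = exp(-r*dt) * [p_u*0.000000 + p_m*0.000000 + p_d*0.000000] = 0.000000
  V(1,-1) = exp(-r*dt) * [p_u*1.728283 + p_m*9.678819 + p_d*18.835876] = 10.203122
  V(1,+0) = exp(-r*dt) * [p_u*0.000000 + p_m*1.728283 + p_d*9.678819] = 2.965084
  V(1,+1) = exp(-r*dt) * [p_u*0.000000 + p_m*0.000000 + p_d*1.728283] = 0.324948
  V(0,+0) = exp(-r*dt) * [p_u*0.324948 + p_m*2.965084 + p_d*10.203122] = 3.929836


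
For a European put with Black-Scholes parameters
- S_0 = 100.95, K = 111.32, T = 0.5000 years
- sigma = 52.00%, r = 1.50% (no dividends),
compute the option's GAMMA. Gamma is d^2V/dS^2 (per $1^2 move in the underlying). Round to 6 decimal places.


Answer: Gamma = 0.010727

Derivation:
d1 = -0.0616912371; d2 = -0.4293867633
phi(d1) = 0.3981838532; exp(-qT) = 1.0000000000; exp(-rT) = 0.9925280548
Gamma = exp(-qT) * phi(d1) / (S * sigma * sqrt(T)) = 1.0000000000 * 0.3981838532 / (100.9500 * 0.5200 * 0.7071067812) = 0.010727


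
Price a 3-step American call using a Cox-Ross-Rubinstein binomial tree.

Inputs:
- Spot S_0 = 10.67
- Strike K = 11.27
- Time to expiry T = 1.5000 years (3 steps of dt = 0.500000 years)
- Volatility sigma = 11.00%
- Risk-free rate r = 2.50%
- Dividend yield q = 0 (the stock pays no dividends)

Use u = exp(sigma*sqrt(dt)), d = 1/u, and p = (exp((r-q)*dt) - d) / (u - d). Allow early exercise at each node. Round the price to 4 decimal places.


dt = T/N = 0.500000
u = exp(sigma*sqrt(dt)) = 1.080887; d = 1/u = 0.925166
p = (exp((r-q)*dt) - d) / (u - d) = 0.561340
Discount per step: exp(-r*dt) = 0.987578
Stock lattice S(k, i) with i counting down-moves:
  k=0: S(0,0) = 10.6700
  k=1: S(1,0) = 11.5331; S(1,1) = 9.8715
  k=2: S(2,0) = 12.4659; S(2,1) = 10.6700; S(2,2) = 9.1328
  k=3: S(3,0) = 13.4743; S(3,1) = 11.5331; S(3,2) = 9.8715; S(3,3) = 8.4494
Terminal payoffs V(N, i) = max(S_T - K, 0):
  V(3,0) = 2.204261; V(3,1) = 0.263061; V(3,2) = 0.000000; V(3,3) = 0.000000
Backward induction: V(k, i) = exp(-r*dt) * [p * V(k+1, i) + (1-p) * V(k+1, i+1)]; then take max(V_cont, immediate exercise) for American.
  V(2,0) = exp(-r*dt) * [p*2.204261 + (1-p)*0.263061] = 1.335931; exercise = 1.195933; V(2,0) = max -> 1.335931
  V(2,1) = exp(-r*dt) * [p*0.263061 + (1-p)*0.000000] = 0.145833; exercise = 0.000000; V(2,1) = max -> 0.145833
  V(2,2) = exp(-r*dt) * [p*0.000000 + (1-p)*0.000000] = 0.000000; exercise = 0.000000; V(2,2) = max -> 0.000000
  V(1,0) = exp(-r*dt) * [p*1.335931 + (1-p)*0.145833] = 0.803773; exercise = 0.263061; V(1,0) = max -> 0.803773
  V(1,1) = exp(-r*dt) * [p*0.145833 + (1-p)*0.000000] = 0.080845; exercise = 0.000000; V(1,1) = max -> 0.080845
  V(0,0) = exp(-r*dt) * [p*0.803773 + (1-p)*0.080845] = 0.480608; exercise = 0.000000; V(0,0) = max -> 0.480608

Answer: Price = V(0,0) = 0.4806


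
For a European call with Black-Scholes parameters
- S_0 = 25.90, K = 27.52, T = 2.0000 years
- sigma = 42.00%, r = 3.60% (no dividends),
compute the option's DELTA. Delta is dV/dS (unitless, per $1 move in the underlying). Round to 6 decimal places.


d1 = 0.3160598206; d2 = -0.2779098756
phi(d1) = 0.3795057851; exp(-qT) = 1.0000000000; exp(-rT) = 0.9305308958
N(d1) = 0.6240214484
Delta = exp(-qT) * N(d1) = 1.0000000000 * 0.6240214484 = 0.624021

Answer: Delta = 0.624021


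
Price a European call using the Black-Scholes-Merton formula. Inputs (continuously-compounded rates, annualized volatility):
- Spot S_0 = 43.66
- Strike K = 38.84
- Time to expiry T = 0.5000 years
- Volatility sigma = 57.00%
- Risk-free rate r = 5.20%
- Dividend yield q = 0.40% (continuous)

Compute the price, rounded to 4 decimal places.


Answer: Price = 9.7540

Derivation:
d1 = (ln(S/K) + (r - q + 0.5*sigma^2) * T) / (sigma * sqrt(T)) = 0.55131182
d2 = d1 - sigma * sqrt(T) = 0.14826096
exp(-rT) = 0.97433509; exp(-qT) = 0.99800200
C = S_0 * exp(-qT) * N(d1) - K * exp(-rT) * N(d2)
N(d1) = 0.70929003; N(d2) = 0.55893159
C = 43.6600 * 0.99800200 * 0.70929003 - 38.8400 * 0.97433509 * 0.55893159 = 9.7540


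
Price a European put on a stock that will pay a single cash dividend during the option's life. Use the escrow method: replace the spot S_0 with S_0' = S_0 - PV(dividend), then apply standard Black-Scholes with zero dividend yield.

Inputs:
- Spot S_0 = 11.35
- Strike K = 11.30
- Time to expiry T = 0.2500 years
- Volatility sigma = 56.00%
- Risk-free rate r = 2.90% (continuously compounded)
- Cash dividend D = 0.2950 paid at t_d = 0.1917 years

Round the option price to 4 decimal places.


Answer: Price = 1.3226

Derivation:
PV(D) = D * exp(-r * t_d) = 0.2950 * 0.99445612 = 0.29336456
S_0' = S_0 - PV(D) = 11.3500 - 0.29336456 = 11.05663544
d1 = (ln(S_0'/K) + (r + sigma^2/2)*T) / (sigma*sqrt(T)) = 0.08813577
d2 = d1 - sigma*sqrt(T) = -0.19186423
exp(-rT) = 0.99277622
N(-d1) = 0.46488438; N(-d2) = 0.57607572
P = K * exp(-rT) * N(-d2) - S_0' * N(-d1) = 11.3000 * 0.99277622 * 0.57607572 - 11.05663544 * 0.46488438 = 1.3226


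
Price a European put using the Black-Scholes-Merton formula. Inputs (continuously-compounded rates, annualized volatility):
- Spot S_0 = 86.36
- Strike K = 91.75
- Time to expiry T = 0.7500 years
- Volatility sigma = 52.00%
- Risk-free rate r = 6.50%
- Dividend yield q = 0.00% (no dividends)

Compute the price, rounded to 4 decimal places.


Answer: Price = 15.9938

Derivation:
d1 = (ln(S/K) + (r - q + 0.5*sigma^2) * T) / (sigma * sqrt(T)) = 0.19897959
d2 = d1 - sigma * sqrt(T) = -0.25135362
exp(-rT) = 0.95241920; exp(-qT) = 1.00000000
P = K * exp(-rT) * N(-d2) - S_0 * exp(-qT) * N(-d1)
N(-d1) = 0.42113935; N(-d2) = 0.59922964
P = 91.7500 * 0.95241920 * 0.59922964 - 86.3600 * 1.00000000 * 0.42113935 = 15.9938


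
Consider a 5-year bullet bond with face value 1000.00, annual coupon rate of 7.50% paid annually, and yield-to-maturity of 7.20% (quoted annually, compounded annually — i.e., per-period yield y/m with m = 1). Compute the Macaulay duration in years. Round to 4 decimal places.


Answer: Macaulay duration = 4.3537 years

Derivation:
Coupon per period c = face * coupon_rate / m = 75.000000
Periods per year m = 1; per-period yield y/m = 0.072000
Number of cashflows N = 5
Cashflows (t years, CF_t, discount factor 1/(1+y/m)^(m*t), PV):
  t = 1.0000: CF_t = 75.000000, DF = 0.932836, PV = 69.962687
  t = 2.0000: CF_t = 75.000000, DF = 0.870183, PV = 65.263700
  t = 3.0000: CF_t = 75.000000, DF = 0.811738, PV = 60.880317
  t = 4.0000: CF_t = 75.000000, DF = 0.757218, PV = 56.791341
  t = 5.0000: CF_t = 1075.000000, DF = 0.706360, PV = 759.336957
Price P = sum_t PV_t = 1012.235002
Macaulay numerator sum_t t * PV_t:
  t * PV_t at t = 1.0000: 69.962687
  t * PV_t at t = 2.0000: 130.527400
  t * PV_t at t = 3.0000: 182.640952
  t * PV_t at t = 4.0000: 227.165363
  t * PV_t at t = 5.0000: 3796.684784
Macaulay duration D = (sum_t t * PV_t) / P = 4406.981186 / 1012.235002 = 4.353713


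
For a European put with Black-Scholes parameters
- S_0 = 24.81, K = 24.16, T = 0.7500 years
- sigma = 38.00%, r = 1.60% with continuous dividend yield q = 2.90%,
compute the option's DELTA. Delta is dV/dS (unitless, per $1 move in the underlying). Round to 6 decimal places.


Answer: Delta = -0.405732

Derivation:
d1 = 0.2155899582; d2 = -0.1134996952
phi(d1) = 0.3897779550; exp(-qT) = 0.9784848257; exp(-rT) = 0.9880717129
N(-d1) = 0.4146536920
Delta = -exp(-qT) * N(-d1) = -0.9784848257 * 0.4146536920 = -0.405732


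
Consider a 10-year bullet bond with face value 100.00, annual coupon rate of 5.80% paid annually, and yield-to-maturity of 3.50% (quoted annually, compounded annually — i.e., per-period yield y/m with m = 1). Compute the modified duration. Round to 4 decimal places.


Coupon per period c = face * coupon_rate / m = 5.800000
Periods per year m = 1; per-period yield y/m = 0.035000
Number of cashflows N = 10
Cashflows (t years, CF_t, discount factor 1/(1+y/m)^(m*t), PV):
  t = 1.0000: CF_t = 5.800000, DF = 0.966184, PV = 5.603865
  t = 2.0000: CF_t = 5.800000, DF = 0.933511, PV = 5.414362
  t = 3.0000: CF_t = 5.800000, DF = 0.901943, PV = 5.231268
  t = 4.0000: CF_t = 5.800000, DF = 0.871442, PV = 5.054365
  t = 5.0000: CF_t = 5.800000, DF = 0.841973, PV = 4.883444
  t = 6.0000: CF_t = 5.800000, DF = 0.813501, PV = 4.718304
  t = 7.0000: CF_t = 5.800000, DF = 0.785991, PV = 4.558748
  t = 8.0000: CF_t = 5.800000, DF = 0.759412, PV = 4.404587
  t = 9.0000: CF_t = 5.800000, DF = 0.733731, PV = 4.255640
  t = 10.0000: CF_t = 105.800000, DF = 0.708919, PV = 75.003610
Price P = sum_t PV_t = 119.128192
First compute Macaulay numerator sum_t t * PV_t:
  t * PV_t at t = 1.0000: 5.603865
  t * PV_t at t = 2.0000: 10.828724
  t * PV_t at t = 3.0000: 15.693803
  t * PV_t at t = 4.0000: 20.217460
  t * PV_t at t = 5.0000: 24.417222
  t * PV_t at t = 6.0000: 28.309822
  t * PV_t at t = 7.0000: 31.911233
  t * PV_t at t = 8.0000: 35.236696
  t * PV_t at t = 9.0000: 38.300757
  t * PV_t at t = 10.0000: 750.036105
Macaulay duration D = 960.555687 / 119.128192 = 8.063210
Modified duration = D / (1 + y/m) = 8.063210 / (1 + 0.035000) = 7.790542

Answer: Modified duration = 7.7905


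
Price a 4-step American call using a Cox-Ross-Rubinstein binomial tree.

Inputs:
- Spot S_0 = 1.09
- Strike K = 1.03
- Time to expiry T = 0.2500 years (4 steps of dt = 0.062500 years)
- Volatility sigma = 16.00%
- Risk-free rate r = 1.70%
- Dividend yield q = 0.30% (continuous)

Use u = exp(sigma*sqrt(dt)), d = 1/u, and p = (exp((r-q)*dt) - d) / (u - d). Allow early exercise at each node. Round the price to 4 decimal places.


dt = T/N = 0.062500
u = exp(sigma*sqrt(dt)) = 1.040811; d = 1/u = 0.960789
p = (exp((r-q)*dt) - d) / (u - d) = 0.500941
Discount per step: exp(-r*dt) = 0.998938
Stock lattice S(k, i) with i counting down-moves:
  k=0: S(0,0) = 1.0900
  k=1: S(1,0) = 1.1345; S(1,1) = 1.0473
  k=2: S(2,0) = 1.1808; S(2,1) = 1.0900; S(2,2) = 1.0062
  k=3: S(3,0) = 1.2290; S(3,1) = 1.1345; S(3,2) = 1.0473; S(3,3) = 0.9667
  k=4: S(4,0) = 1.2791; S(4,1) = 1.1808; S(4,2) = 1.0900; S(4,3) = 1.0062; S(4,4) = 0.9288
Terminal payoffs V(N, i) = max(S_T - K, 0):
  V(4,0) = 0.249127; V(4,1) = 0.150783; V(4,2) = 0.060000; V(4,3) = 0.000000; V(4,4) = 0.000000
Backward induction: V(k, i) = exp(-r*dt) * [p * V(k+1, i) + (1-p) * V(k+1, i+1)]; then take max(V_cont, immediate exercise) for American.
  V(3,0) = exp(-r*dt) * [p*0.249127 + (1-p)*0.150783] = 0.199835; exercise = 0.198972; V(3,0) = max -> 0.199835
  V(3,1) = exp(-r*dt) * [p*0.150783 + (1-p)*0.060000] = 0.105365; exercise = 0.104484; V(3,1) = max -> 0.105365
  V(3,2) = exp(-r*dt) * [p*0.060000 + (1-p)*0.000000] = 0.030025; exercise = 0.017260; V(3,2) = max -> 0.030025
  V(3,3) = exp(-r*dt) * [p*0.000000 + (1-p)*0.000000] = 0.000000; exercise = 0.000000; V(3,3) = max -> 0.000000
  V(2,0) = exp(-r*dt) * [p*0.199835 + (1-p)*0.105365] = 0.152527; exercise = 0.150783; V(2,0) = max -> 0.152527
  V(2,1) = exp(-r*dt) * [p*0.105365 + (1-p)*0.030025] = 0.067694; exercise = 0.060000; V(2,1) = max -> 0.067694
  V(2,2) = exp(-r*dt) * [p*0.030025 + (1-p)*0.000000] = 0.015025; exercise = 0.000000; V(2,2) = max -> 0.015025
  V(1,0) = exp(-r*dt) * [p*0.152527 + (1-p)*0.067694] = 0.110073; exercise = 0.104484; V(1,0) = max -> 0.110073
  V(1,1) = exp(-r*dt) * [p*0.067694 + (1-p)*0.015025] = 0.041365; exercise = 0.017260; V(1,1) = max -> 0.041365
  V(0,0) = exp(-r*dt) * [p*0.110073 + (1-p)*0.041365] = 0.075703; exercise = 0.060000; V(0,0) = max -> 0.075703

Answer: Price = V(0,0) = 0.0757


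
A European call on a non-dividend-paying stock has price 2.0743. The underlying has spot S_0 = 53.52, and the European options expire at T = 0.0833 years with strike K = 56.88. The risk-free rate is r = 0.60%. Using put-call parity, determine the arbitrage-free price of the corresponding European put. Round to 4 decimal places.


Put-call parity: C - P = S_0 * exp(-qT) - K * exp(-rT).
S_0 * exp(-qT) = 53.5200 * 1.00000000 = 53.52000000
K * exp(-rT) = 56.8800 * 0.99950032 = 56.85157848
P = C - S*exp(-qT) + K*exp(-rT)
P = 2.0743 - 53.52000000 + 56.85157848 = 5.4059

Answer: Put price = 5.4059


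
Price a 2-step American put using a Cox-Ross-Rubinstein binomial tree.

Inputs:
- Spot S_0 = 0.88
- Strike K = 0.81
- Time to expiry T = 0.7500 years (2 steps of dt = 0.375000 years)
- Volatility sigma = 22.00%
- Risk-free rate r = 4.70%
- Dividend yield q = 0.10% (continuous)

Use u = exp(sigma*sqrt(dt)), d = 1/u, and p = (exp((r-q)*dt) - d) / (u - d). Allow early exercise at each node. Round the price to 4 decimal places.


Answer: Price = V(0,0) = 0.0293

Derivation:
dt = T/N = 0.375000
u = exp(sigma*sqrt(dt)) = 1.144219; d = 1/u = 0.873959
p = (exp((r-q)*dt) - d) / (u - d) = 0.530752
Discount per step: exp(-r*dt) = 0.982529
Stock lattice S(k, i) with i counting down-moves:
  k=0: S(0,0) = 0.8800
  k=1: S(1,0) = 1.0069; S(1,1) = 0.7691
  k=2: S(2,0) = 1.1521; S(2,1) = 0.8800; S(2,2) = 0.6721
Terminal payoffs V(N, i) = max(K - S_T, 0):
  V(2,0) = 0.000000; V(2,1) = 0.000000; V(2,2) = 0.137852
Backward induction: V(k, i) = exp(-r*dt) * [p * V(k+1, i) + (1-p) * V(k+1, i+1)]; then take max(V_cont, immediate exercise) for American.
  V(1,0) = exp(-r*dt) * [p*0.000000 + (1-p)*0.000000] = 0.000000; exercise = 0.000000; V(1,0) = max -> 0.000000
  V(1,1) = exp(-r*dt) * [p*0.000000 + (1-p)*0.137852] = 0.063557; exercise = 0.040916; V(1,1) = max -> 0.063557
  V(0,0) = exp(-r*dt) * [p*0.000000 + (1-p)*0.063557] = 0.029303; exercise = 0.000000; V(0,0) = max -> 0.029303


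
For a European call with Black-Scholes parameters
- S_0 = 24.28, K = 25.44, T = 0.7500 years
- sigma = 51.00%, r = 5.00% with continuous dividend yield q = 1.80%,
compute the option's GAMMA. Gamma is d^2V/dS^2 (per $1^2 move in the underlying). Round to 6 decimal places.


d1 = 0.1695094226; d2 = -0.2721635334
phi(d1) = 0.3932517624; exp(-qT) = 0.9865907163; exp(-rT) = 0.9631944177
Gamma = exp(-qT) * phi(d1) / (S * sigma * sqrt(T)) = 0.9865907163 * 0.3932517624 / (24.2800 * 0.5100 * 0.8660254038) = 0.036179

Answer: Gamma = 0.036179


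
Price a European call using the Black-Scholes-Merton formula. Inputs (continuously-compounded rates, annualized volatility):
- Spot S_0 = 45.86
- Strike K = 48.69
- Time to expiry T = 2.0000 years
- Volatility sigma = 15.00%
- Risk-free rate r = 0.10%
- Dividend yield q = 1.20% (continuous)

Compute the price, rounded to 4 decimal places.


d1 = (ln(S/K) + (r - q + 0.5*sigma^2) * T) / (sigma * sqrt(T)) = -0.27992186
d2 = d1 - sigma * sqrt(T) = -0.49205389
exp(-rT) = 0.99800200; exp(-qT) = 0.97628571
C = S_0 * exp(-qT) * N(d1) - K * exp(-rT) * N(d2)
N(d1) = 0.38976873; N(d2) = 0.31134062
C = 45.8600 * 0.97628571 * 0.38976873 - 48.6900 * 0.99800200 * 0.31134062 = 2.3220

Answer: Price = 2.3220
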